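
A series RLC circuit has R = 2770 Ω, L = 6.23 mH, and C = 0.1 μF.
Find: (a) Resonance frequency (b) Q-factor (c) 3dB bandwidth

Step 1 — Resonance condition Im(Z)=0 gives ω₀ = 1/√(LC).
Step 2 — ω₀ = 1/√(0.00623·1e-07) = 4.006e+04 rad/s.
Step 3 — f₀ = ω₀/(2π) = 6376 Hz.
Step 4 — Series Q: Q = ω₀L/R = 4.006e+04·0.00623/2770 = 0.09011.
Step 5 — 3dB bandwidth: Δω = ω₀/Q = 4.446e+05 rad/s; BW = Δω/(2π) = 7.076e+04 Hz.

(a) f₀ = 6376 Hz  (b) Q = 0.09011  (c) BW = 7.076e+04 Hz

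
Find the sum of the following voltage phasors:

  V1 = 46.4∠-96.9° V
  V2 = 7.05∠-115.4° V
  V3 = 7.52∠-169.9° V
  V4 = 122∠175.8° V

Step 1 — Convert each phasor to rectangular form:
  V1 = 46.4·(cos(-96.9°) + j·sin(-96.9°)) = -5.574 - j46.06 V
  V2 = 7.05·(cos(-115.4°) + j·sin(-115.4°)) = -3.024 - j6.369 V
  V3 = 7.52·(cos(-169.9°) + j·sin(-169.9°)) = -7.403 - j1.319 V
  V4 = 122·(cos(175.8°) + j·sin(175.8°)) = -121.7 + j8.935 V
Step 2 — Sum components: V_total = -137.7 - j44.82 V.
Step 3 — Convert to polar: |V_total| = 144.8 V, ∠V_total = -162.0°.

V_total = 144.8∠-162.0° V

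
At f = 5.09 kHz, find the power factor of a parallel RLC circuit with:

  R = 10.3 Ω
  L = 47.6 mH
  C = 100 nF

Step 1 — Angular frequency: ω = 2π·f = 2π·5090 = 3.198e+04 rad/s.
Step 2 — Component impedances:
  R: Z = R = 10.3 Ω
  L: Z = jωL = j·3.198e+04·0.0476 = 0 + j1522 Ω
  C: Z = 1/(jωC) = -j/(ω·C) = 0 - j312.7 Ω
Step 3 — Parallel combination: 1/Z_total = 1/R + 1/L + 1/C; Z_total = 10.29 - j0.2694 Ω = 10.3∠-1.5° Ω.
Step 4 — Power factor: PF = cos(φ) = Re(Z)/|Z| = 10.293/10.296 = 0.9997.
Step 5 — Type: Im(Z) = -0.2694 ⇒ leading (phase φ = -1.5°).

PF = 0.9997 (leading, φ = -1.5°)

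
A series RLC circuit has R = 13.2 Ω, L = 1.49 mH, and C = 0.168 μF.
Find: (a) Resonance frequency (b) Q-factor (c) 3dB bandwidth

Step 1 — Resonance: ω₀ = 1/√(LC) = 1/√(0.00149·1.68e-07) = 6.321e+04 rad/s.
Step 2 — f₀ = ω₀/(2π) = 1.006e+04 Hz.
Step 3 — Series Q: Q = ω₀L/R = 6.321e+04·0.00149/13.2 = 7.135.
Step 4 — Bandwidth: Δω = ω₀/Q = 8859 rad/s; BW = Δω/(2π) = 1410 Hz.

(a) f₀ = 1.006e+04 Hz  (b) Q = 7.135  (c) BW = 1410 Hz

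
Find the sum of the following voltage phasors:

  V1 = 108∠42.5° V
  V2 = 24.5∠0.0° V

Step 1 — Convert each phasor to rectangular form:
  V1 = 108·(cos(42.5°) + j·sin(42.5°)) = 79.63 + j72.96 V
  V2 = 24.5·(cos(0.0°) + j·sin(0.0°)) = 24.5 V
Step 2 — Sum components: V_total = 104.1 + j72.96 V.
Step 3 — Convert to polar: |V_total| = 127.1 V, ∠V_total = 35.0°.

V_total = 127.1∠35.0° V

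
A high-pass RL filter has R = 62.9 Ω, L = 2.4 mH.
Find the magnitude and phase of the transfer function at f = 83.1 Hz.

Step 1 — Angular frequency: ω = 2π·83.1 = 522.1 rad/s.
Step 2 — Transfer function: H(jω) = jωL/(R + jωL).
Step 3 — Numerator jωL = j·1.253; denominator R + jωL = 62.9 + j1.253.
Step 4 — H = 0.0003967 + j0.01991.
Step 5 — Magnitude: |H| = 0.01992 (-34.0 dB); phase: φ = 88.9°.

|H| = 0.01992 (-34.0 dB), φ = 88.9°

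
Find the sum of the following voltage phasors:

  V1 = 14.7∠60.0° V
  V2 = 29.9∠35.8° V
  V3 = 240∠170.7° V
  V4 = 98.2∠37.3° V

Step 1 — Convert each phasor to rectangular form:
  V1 = 14.7·(cos(60.0°) + j·sin(60.0°)) = 7.35 + j12.73 V
  V2 = 29.9·(cos(35.8°) + j·sin(35.8°)) = 24.25 + j17.49 V
  V3 = 240·(cos(170.7°) + j·sin(170.7°)) = -236.8 + j38.78 V
  V4 = 98.2·(cos(37.3°) + j·sin(37.3°)) = 78.12 + j59.51 V
Step 2 — Sum components: V_total = -127.1 + j128.5 V.
Step 3 — Convert to polar: |V_total| = 180.8 V, ∠V_total = 134.7°.

V_total = 180.8∠134.7° V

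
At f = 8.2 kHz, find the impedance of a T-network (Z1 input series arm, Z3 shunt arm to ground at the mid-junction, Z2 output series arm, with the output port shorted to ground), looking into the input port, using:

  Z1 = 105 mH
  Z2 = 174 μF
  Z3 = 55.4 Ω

Step 1 — Angular frequency: ω = 2π·f = 2π·8200 = 5.152e+04 rad/s.
Step 2 — Component impedances:
  Z1: Z = jωL = j·5.152e+04·0.105 = 0 + j5410 Ω
  Z2: Z = 1/(jωC) = -j/(ω·C) = 0 - j0.1115 Ω
  Z3: Z = R = 55.4 Ω
Step 3 — With the output port shorted to ground, the output series arm Z2 runs from the junction to ground; the shunt arm Z3 also runs from the junction to ground. They appear in parallel: Z3 || Z2 = 0.0002246 - j0.1115 Ω.
Step 4 — Series with input arm Z1: Z_in = Z1 + (Z3 || Z2) = 0.0002246 + j5410 Ω = 5410∠90.0° Ω.

Z = 0.0002246 + j5410 Ω = 5410∠90.0° Ω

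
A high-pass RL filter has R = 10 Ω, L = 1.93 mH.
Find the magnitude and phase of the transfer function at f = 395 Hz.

Step 1 — Angular frequency: ω = 2π·395 = 2482 rad/s.
Step 2 — Transfer function: H(jω) = jωL/(R + jωL).
Step 3 — Numerator jωL = j·4.79; denominator R + jωL = 10 + j4.79.
Step 4 — H = 0.1866 + j0.3896.
Step 5 — Magnitude: |H| = 0.432 (-7.3 dB); phase: φ = 64.4°.

|H| = 0.432 (-7.3 dB), φ = 64.4°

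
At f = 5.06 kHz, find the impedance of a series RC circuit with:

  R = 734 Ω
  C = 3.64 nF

Step 1 — Angular frequency: ω = 2π·f = 2π·5060 = 3.179e+04 rad/s.
Step 2 — Component impedances:
  R: Z = R = 734 Ω
  C: Z = 1/(jωC) = -j/(ω·C) = 0 - j8641 Ω
Step 3 — Series combination: Z_total = R + C = 734 - j8641 Ω = 8672∠-85.1° Ω.

Z = 734 - j8641 Ω = 8672∠-85.1° Ω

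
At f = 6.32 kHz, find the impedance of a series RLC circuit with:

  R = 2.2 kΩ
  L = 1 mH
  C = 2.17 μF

Step 1 — Angular frequency: ω = 2π·f = 2π·6320 = 3.971e+04 rad/s.
Step 2 — Component impedances:
  R: Z = R = 2200 Ω
  L: Z = jωL = j·3.971e+04·0.001 = 0 + j39.71 Ω
  C: Z = 1/(jωC) = -j/(ω·C) = 0 - j11.6 Ω
Step 3 — Series combination: Z_total = R + L + C = 2200 + j28.1 Ω = 2200∠0.7° Ω.

Z = 2200 + j28.1 Ω = 2200∠0.7° Ω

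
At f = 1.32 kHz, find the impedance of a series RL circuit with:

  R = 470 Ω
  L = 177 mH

Step 1 — Angular frequency: ω = 2π·f = 2π·1320 = 8294 rad/s.
Step 2 — Component impedances:
  R: Z = R = 470 Ω
  L: Z = jωL = j·8294·0.177 = 0 + j1468 Ω
Step 3 — Series combination: Z_total = R + L = 470 + j1468 Ω = 1541∠72.2° Ω.

Z = 470 + j1468 Ω = 1541∠72.2° Ω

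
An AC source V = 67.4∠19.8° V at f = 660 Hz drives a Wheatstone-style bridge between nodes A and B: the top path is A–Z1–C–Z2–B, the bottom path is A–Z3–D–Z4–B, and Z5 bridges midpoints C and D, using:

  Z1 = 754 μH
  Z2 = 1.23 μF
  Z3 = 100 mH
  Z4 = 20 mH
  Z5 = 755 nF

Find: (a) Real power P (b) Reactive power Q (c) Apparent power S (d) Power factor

Step 1 — Angular frequency: ω = 2π·f = 2π·660 = 4147 rad/s.
Step 2 — Component impedances:
  Z1: Z = jωL = j·4147·0.000754 = 0 + j3.127 Ω
  Z2: Z = 1/(jωC) = -j/(ω·C) = 0 - j196.1 Ω
  Z3: Z = jωL = j·4147·0.1 = 0 + j414.7 Ω
  Z4: Z = jωL = j·4147·0.02 = 0 + j82.94 Ω
  Z5: Z = 1/(jωC) = -j/(ω·C) = 0 - j319.4 Ω
Step 3 — Bridge requires nodal analysis (the Z5 bridge couples midpoints C and D, so the two paths cannot be reduced to a simple series/parallel combination). Setting node B to ground and injecting 1 A at node A, the 3-node admittance system at A, C, D solves to V_A = Z_AB = 0 - j164.1 Ω = 164.1∠-90.0° Ω.
Step 4 — Source phasor: V = 67.4∠19.8° V = 63.42 + j22.83 V.
Step 5 — Current: I = V / Z = -0.1391 + j0.3865 A = 0.4108∠109.8° A.
Step 6 — Complex power: S = V·I* = 0 - j27.69 VA.
Step 7 — Real power: P = Re(S) = 0 W.
Step 8 — Reactive power: Q = Im(S) = -27.69 VAR.
Step 9 — Apparent power: |S| = 27.69 VA.
Step 10 — Power factor: PF = P/|S| = 0 (leading).

(a) P = 0 W  (b) Q = -27.69 VAR  (c) S = 27.69 VA  (d) PF = 0 (leading)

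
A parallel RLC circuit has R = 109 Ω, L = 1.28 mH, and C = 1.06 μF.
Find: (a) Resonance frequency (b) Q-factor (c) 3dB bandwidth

Step 1 — Resonance: ω₀ = 1/√(LC) = 1/√(0.00128·1.06e-06) = 2.715e+04 rad/s.
Step 2 — f₀ = ω₀/(2π) = 4321 Hz.
Step 3 — Parallel Q: Q = R/(ω₀L) = 109/(2.715e+04·0.00128) = 3.137.
Step 4 — Bandwidth: Δω = ω₀/Q = 8655 rad/s; BW = Δω/(2π) = 1377 Hz.

(a) f₀ = 4321 Hz  (b) Q = 3.137  (c) BW = 1377 Hz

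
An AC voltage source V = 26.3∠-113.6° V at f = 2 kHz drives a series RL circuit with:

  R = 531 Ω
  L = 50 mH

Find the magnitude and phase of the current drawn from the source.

Step 1 — Angular frequency: ω = 2π·f = 2π·2000 = 1.257e+04 rad/s.
Step 2 — Component impedances:
  R: Z = R = 531 Ω
  L: Z = jωL = j·1.257e+04·0.05 = 0 + j628.3 Ω
Step 3 — Series combination: Z_total = R + L = 531 + j628.3 Ω = 822.6∠49.8° Ω.
Step 4 — Source phasor: V = 26.3∠-113.6° V = -10.53 - j24.1 V.
Step 5 — Ohm's law: I = V / Z_total = (-10.53 - j24.1) / (531 + j628.3) = -0.03064 - j0.009134 A.
Step 6 — Convert to polar: |I| = 0.03197 A, ∠I = -163.4°.

I = 0.03197∠-163.4° A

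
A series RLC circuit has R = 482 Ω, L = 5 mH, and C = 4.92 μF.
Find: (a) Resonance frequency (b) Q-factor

Step 1 — Resonance condition Im(Z)=0 gives ω₀ = 1/√(LC).
Step 2 — ω₀ = 1/√(0.005·4.92e-06) = 6376 rad/s.
Step 3 — f₀ = ω₀/(2π) = 1015 Hz.
Step 4 — Series Q: Q = ω₀L/R = 6376·0.005/482 = 0.06614.

(a) f₀ = 1015 Hz  (b) Q = 0.06614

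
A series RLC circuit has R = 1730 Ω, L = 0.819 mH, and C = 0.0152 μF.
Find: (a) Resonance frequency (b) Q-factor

Step 1 — Resonance condition Im(Z)=0 gives ω₀ = 1/√(LC).
Step 2 — ω₀ = 1/√(0.000819·1.52e-08) = 2.834e+05 rad/s.
Step 3 — f₀ = ω₀/(2π) = 4.511e+04 Hz.
Step 4 — Series Q: Q = ω₀L/R = 2.834e+05·0.000819/1730 = 0.1342.

(a) f₀ = 4.511e+04 Hz  (b) Q = 0.1342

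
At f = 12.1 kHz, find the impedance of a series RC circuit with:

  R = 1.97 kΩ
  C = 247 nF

Step 1 — Angular frequency: ω = 2π·f = 2π·1.21e+04 = 7.603e+04 rad/s.
Step 2 — Component impedances:
  R: Z = R = 1970 Ω
  C: Z = 1/(jωC) = -j/(ω·C) = 0 - j53.25 Ω
Step 3 — Series combination: Z_total = R + C = 1970 - j53.25 Ω = 1971∠-1.5° Ω.

Z = 1970 - j53.25 Ω = 1971∠-1.5° Ω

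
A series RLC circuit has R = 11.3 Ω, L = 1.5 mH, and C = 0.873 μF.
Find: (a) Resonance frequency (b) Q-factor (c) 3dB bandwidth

Step 1 — Resonance: ω₀ = 1/√(LC) = 1/√(0.0015·8.73e-07) = 2.763e+04 rad/s.
Step 2 — f₀ = ω₀/(2π) = 4398 Hz.
Step 3 — Series Q: Q = ω₀L/R = 2.763e+04·0.0015/11.3 = 3.668.
Step 4 — Bandwidth: Δω = ω₀/Q = 7533 rad/s; BW = Δω/(2π) = 1199 Hz.

(a) f₀ = 4398 Hz  (b) Q = 3.668  (c) BW = 1199 Hz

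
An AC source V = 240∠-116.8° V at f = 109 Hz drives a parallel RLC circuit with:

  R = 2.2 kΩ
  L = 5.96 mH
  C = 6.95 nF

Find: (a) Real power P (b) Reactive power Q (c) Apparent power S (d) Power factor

Step 1 — Angular frequency: ω = 2π·f = 2π·109 = 684.9 rad/s.
Step 2 — Component impedances:
  R: Z = R = 2200 Ω
  L: Z = jωL = j·684.9·0.00596 = 0 + j4.082 Ω
  C: Z = 1/(jωC) = -j/(ω·C) = 0 - j2.101e+05 Ω
Step 3 — Parallel combination: 1/Z_total = 1/R + 1/L + 1/C; Z_total = 0.007574 + j4.082 Ω = 4.082∠89.9° Ω.
Step 4 — Source phasor: V = 240∠-116.8° V = -108.2 - j214.2 V.
Step 5 — Current: I = V / Z = -52.53 + j26.41 A = 58.8∠153.3° A.
Step 6 — Complex power: S = V·I* = 26.18 + j1.411e+04 VA.
Step 7 — Real power: P = Re(S) = 26.18 W.
Step 8 — Reactive power: Q = Im(S) = 1.411e+04 VAR.
Step 9 — Apparent power: |S| = 1.411e+04 VA.
Step 10 — Power factor: PF = P/|S| = 0.001855 (lagging).

(a) P = 26.18 W  (b) Q = 1.411e+04 VAR  (c) S = 1.411e+04 VA  (d) PF = 0.001855 (lagging)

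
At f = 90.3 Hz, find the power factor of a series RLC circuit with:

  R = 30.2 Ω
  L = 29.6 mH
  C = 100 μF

Step 1 — Angular frequency: ω = 2π·f = 2π·90.3 = 567.4 rad/s.
Step 2 — Component impedances:
  R: Z = R = 30.2 Ω
  L: Z = jωL = j·567.4·0.0296 = 0 + j16.79 Ω
  C: Z = 1/(jωC) = -j/(ω·C) = 0 - j17.63 Ω
Step 3 — Series combination: Z_total = R + L + C = 30.2 - j0.8309 Ω = 30.21∠-1.6° Ω.
Step 4 — Power factor: PF = cos(φ) = Re(Z)/|Z| = 30.2/30.211 = 0.9996.
Step 5 — Type: Im(Z) = -0.8309 ⇒ leading (phase φ = -1.6°).

PF = 0.9996 (leading, φ = -1.6°)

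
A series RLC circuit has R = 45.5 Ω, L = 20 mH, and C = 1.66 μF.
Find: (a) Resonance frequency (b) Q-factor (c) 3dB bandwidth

Step 1 — Resonance: ω₀ = 1/√(LC) = 1/√(0.02·1.66e-06) = 5488 rad/s.
Step 2 — f₀ = ω₀/(2π) = 873.5 Hz.
Step 3 — Series Q: Q = ω₀L/R = 5488·0.02/45.5 = 2.412.
Step 4 — Bandwidth: Δω = ω₀/Q = 2275 rad/s; BW = Δω/(2π) = 362.1 Hz.

(a) f₀ = 873.5 Hz  (b) Q = 2.412  (c) BW = 362.1 Hz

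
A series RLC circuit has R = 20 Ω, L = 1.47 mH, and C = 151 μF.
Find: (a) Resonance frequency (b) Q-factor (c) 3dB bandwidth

Step 1 — Resonance: ω₀ = 1/√(LC) = 1/√(0.00147·0.000151) = 2123 rad/s.
Step 2 — f₀ = ω₀/(2π) = 337.8 Hz.
Step 3 — Series Q: Q = ω₀L/R = 2123·0.00147/20 = 0.156.
Step 4 — Bandwidth: Δω = ω₀/Q = 1.361e+04 rad/s; BW = Δω/(2π) = 2165 Hz.

(a) f₀ = 337.8 Hz  (b) Q = 0.156  (c) BW = 2165 Hz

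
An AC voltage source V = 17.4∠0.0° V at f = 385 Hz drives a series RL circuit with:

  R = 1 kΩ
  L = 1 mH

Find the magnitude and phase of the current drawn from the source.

Step 1 — Angular frequency: ω = 2π·f = 2π·385 = 2419 rad/s.
Step 2 — Component impedances:
  R: Z = R = 1000 Ω
  L: Z = jωL = j·2419·0.001 = 0 + j2.419 Ω
Step 3 — Series combination: Z_total = R + L = 1000 + j2.419 Ω = 1000∠0.1° Ω.
Step 4 — Source phasor: V = 17.4∠0.0° V = 17.4 V.
Step 5 — Ohm's law: I = V / Z_total = (17.4) / (1000 + j2.419) = 0.0174 - j4.209e-05 A.
Step 6 — Convert to polar: |I| = 0.0174 A, ∠I = -0.1°.

I = 0.0174∠-0.1° A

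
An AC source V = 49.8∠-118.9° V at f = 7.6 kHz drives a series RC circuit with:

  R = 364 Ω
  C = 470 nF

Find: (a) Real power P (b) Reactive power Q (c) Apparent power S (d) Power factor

Step 1 — Angular frequency: ω = 2π·f = 2π·7600 = 4.775e+04 rad/s.
Step 2 — Component impedances:
  R: Z = R = 364 Ω
  C: Z = 1/(jωC) = -j/(ω·C) = 0 - j44.56 Ω
Step 3 — Series combination: Z_total = R + C = 364 - j44.56 Ω = 366.7∠-7.0° Ω.
Step 4 — Source phasor: V = 49.8∠-118.9° V = -24.07 - j43.6 V.
Step 5 — Current: I = V / Z = -0.0507 - j0.126 A = 0.1358∠-111.9° A.
Step 6 — Complex power: S = V·I* = 6.713 - j0.8217 VA.
Step 7 — Real power: P = Re(S) = 6.713 W.
Step 8 — Reactive power: Q = Im(S) = -0.8217 VAR.
Step 9 — Apparent power: |S| = 6.763 VA.
Step 10 — Power factor: PF = P/|S| = 0.9926 (leading).

(a) P = 6.713 W  (b) Q = -0.8217 VAR  (c) S = 6.763 VA  (d) PF = 0.9926 (leading)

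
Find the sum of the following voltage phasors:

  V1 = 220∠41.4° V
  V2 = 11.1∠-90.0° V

Step 1 — Convert each phasor to rectangular form:
  V1 = 220·(cos(41.4°) + j·sin(41.4°)) = 165 + j145.5 V
  V2 = 11.1·(cos(-90.0°) + j·sin(-90.0°)) = 0 - j11.1 V
Step 2 — Sum components: V_total = 165 + j134.4 V.
Step 3 — Convert to polar: |V_total| = 212.8 V, ∠V_total = 39.2°.

V_total = 212.8∠39.2° V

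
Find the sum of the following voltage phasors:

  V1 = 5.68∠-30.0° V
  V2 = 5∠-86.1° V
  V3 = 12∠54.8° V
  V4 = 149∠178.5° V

Step 1 — Convert each phasor to rectangular form:
  V1 = 5.68·(cos(-30.0°) + j·sin(-30.0°)) = 4.919 - j2.84 V
  V2 = 5·(cos(-86.1°) + j·sin(-86.1°)) = 0.3401 - j4.988 V
  V3 = 12·(cos(54.8°) + j·sin(54.8°)) = 6.917 + j9.806 V
  V4 = 149·(cos(178.5°) + j·sin(178.5°)) = -148.9 + j3.9 V
Step 2 — Sum components: V_total = -136.8 + j5.878 V.
Step 3 — Convert to polar: |V_total| = 136.9 V, ∠V_total = 177.5°.

V_total = 136.9∠177.5° V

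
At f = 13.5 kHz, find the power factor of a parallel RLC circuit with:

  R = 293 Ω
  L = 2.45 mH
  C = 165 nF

Step 1 — Angular frequency: ω = 2π·f = 2π·1.35e+04 = 8.482e+04 rad/s.
Step 2 — Component impedances:
  R: Z = R = 293 Ω
  L: Z = jωL = j·8.482e+04·0.00245 = 0 + j207.8 Ω
  C: Z = 1/(jωC) = -j/(ω·C) = 0 - j71.45 Ω
Step 3 — Parallel combination: 1/Z_total = 1/R + 1/L + 1/C; Z_total = 35.55 - j95.67 Ω = 102.1∠-69.6° Ω.
Step 4 — Power factor: PF = cos(φ) = Re(Z)/|Z| = 35.554896/102.06657 = 0.3484.
Step 5 — Type: Im(Z) = -95.67 ⇒ leading (phase φ = -69.6°).

PF = 0.3484 (leading, φ = -69.6°)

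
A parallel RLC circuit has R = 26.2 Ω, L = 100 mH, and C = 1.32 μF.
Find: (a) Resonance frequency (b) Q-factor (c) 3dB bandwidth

Step 1 — Resonance: ω₀ = 1/√(LC) = 1/√(0.1·1.32e-06) = 2752 rad/s.
Step 2 — f₀ = ω₀/(2π) = 438.1 Hz.
Step 3 — Parallel Q: Q = R/(ω₀L) = 26.2/(2752·0.1) = 0.09519.
Step 4 — Bandwidth: Δω = ω₀/Q = 2.892e+04 rad/s; BW = Δω/(2π) = 4602 Hz.

(a) f₀ = 438.1 Hz  (b) Q = 0.09519  (c) BW = 4602 Hz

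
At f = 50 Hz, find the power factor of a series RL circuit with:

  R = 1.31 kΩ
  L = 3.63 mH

Step 1 — Angular frequency: ω = 2π·f = 2π·50 = 314.2 rad/s.
Step 2 — Component impedances:
  R: Z = R = 1310 Ω
  L: Z = jωL = j·314.2·0.00363 = 0 + j1.14 Ω
Step 3 — Series combination: Z_total = R + L = 1310 + j1.14 Ω = 1310∠0.0° Ω.
Step 4 — Power factor: PF = cos(φ) = Re(Z)/|Z| = 1310/1310 = 1.
Step 5 — Type: Im(Z) = 1.14 ⇒ lagging (phase φ = 0.0°).

PF = 1 (lagging, φ = 0.0°)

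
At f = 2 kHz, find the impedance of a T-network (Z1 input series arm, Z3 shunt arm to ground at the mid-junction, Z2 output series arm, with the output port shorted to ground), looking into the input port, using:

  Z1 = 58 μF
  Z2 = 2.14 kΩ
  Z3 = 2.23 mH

Step 1 — Angular frequency: ω = 2π·f = 2π·2000 = 1.257e+04 rad/s.
Step 2 — Component impedances:
  Z1: Z = 1/(jωC) = -j/(ω·C) = 0 - j1.372 Ω
  Z2: Z = R = 2140 Ω
  Z3: Z = jωL = j·1.257e+04·0.00223 = 0 + j28.02 Ω
Step 3 — With the output port shorted to ground, the output series arm Z2 runs from the junction to ground; the shunt arm Z3 also runs from the junction to ground. They appear in parallel: Z3 || Z2 = 0.3669 + j28.02 Ω.
Step 4 — Series with input arm Z1: Z_in = Z1 + (Z3 || Z2) = 0.3669 + j26.65 Ω = 26.65∠89.2° Ω.

Z = 0.3669 + j26.65 Ω = 26.65∠89.2° Ω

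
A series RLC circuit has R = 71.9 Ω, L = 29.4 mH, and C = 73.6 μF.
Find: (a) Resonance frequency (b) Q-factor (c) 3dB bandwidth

Step 1 — Resonance: ω₀ = 1/√(LC) = 1/√(0.0294·7.36e-05) = 679.8 rad/s.
Step 2 — f₀ = ω₀/(2π) = 108.2 Hz.
Step 3 — Series Q: Q = ω₀L/R = 679.8·0.0294/71.9 = 0.278.
Step 4 — Bandwidth: Δω = ω₀/Q = 2446 rad/s; BW = Δω/(2π) = 389.2 Hz.

(a) f₀ = 108.2 Hz  (b) Q = 0.278  (c) BW = 389.2 Hz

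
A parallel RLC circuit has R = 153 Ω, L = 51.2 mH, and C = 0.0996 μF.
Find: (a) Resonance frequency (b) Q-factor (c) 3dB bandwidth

Step 1 — Resonance: ω₀ = 1/√(LC) = 1/√(0.0512·9.96e-08) = 1.4e+04 rad/s.
Step 2 — f₀ = ω₀/(2π) = 2229 Hz.
Step 3 — Parallel Q: Q = R/(ω₀L) = 153/(1.4e+04·0.0512) = 0.2134.
Step 4 — Bandwidth: Δω = ω₀/Q = 6.562e+04 rad/s; BW = Δω/(2π) = 1.044e+04 Hz.

(a) f₀ = 2229 Hz  (b) Q = 0.2134  (c) BW = 1.044e+04 Hz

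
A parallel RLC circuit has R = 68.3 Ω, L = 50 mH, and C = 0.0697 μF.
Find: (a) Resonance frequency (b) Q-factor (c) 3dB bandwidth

Step 1 — Resonance: ω₀ = 1/√(LC) = 1/√(0.05·6.97e-08) = 1.694e+04 rad/s.
Step 2 — f₀ = ω₀/(2π) = 2696 Hz.
Step 3 — Parallel Q: Q = R/(ω₀L) = 68.3/(1.694e+04·0.05) = 0.08064.
Step 4 — Bandwidth: Δω = ω₀/Q = 2.101e+05 rad/s; BW = Δω/(2π) = 3.343e+04 Hz.

(a) f₀ = 2696 Hz  (b) Q = 0.08064  (c) BW = 3.343e+04 Hz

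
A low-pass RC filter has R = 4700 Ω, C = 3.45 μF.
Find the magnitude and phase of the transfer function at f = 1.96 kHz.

Step 1 — Angular frequency: ω = 2π·1960 = 1.232e+04 rad/s.
Step 2 — Transfer function: H(jω) = 1/(1 + jωRC).
Step 3 — Denominator: 1 + jωRC = 1 + j·1.232e+04·4700·3.45e-06 = 1 + j199.7.
Step 4 — H = 2.508e-05 - j0.005008.
Step 5 — Magnitude: |H| = 0.005008 (-46.0 dB); phase: φ = -89.7°.

|H| = 0.005008 (-46.0 dB), φ = -89.7°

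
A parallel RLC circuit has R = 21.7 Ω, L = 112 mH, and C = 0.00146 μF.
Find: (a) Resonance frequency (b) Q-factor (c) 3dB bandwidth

Step 1 — Resonance: ω₀ = 1/√(LC) = 1/√(0.112·1.46e-09) = 7.82e+04 rad/s.
Step 2 — f₀ = ω₀/(2π) = 1.245e+04 Hz.
Step 3 — Parallel Q: Q = R/(ω₀L) = 21.7/(7.82e+04·0.112) = 0.002478.
Step 4 — Bandwidth: Δω = ω₀/Q = 3.156e+07 rad/s; BW = Δω/(2π) = 5.024e+06 Hz.

(a) f₀ = 1.245e+04 Hz  (b) Q = 0.002478  (c) BW = 5.024e+06 Hz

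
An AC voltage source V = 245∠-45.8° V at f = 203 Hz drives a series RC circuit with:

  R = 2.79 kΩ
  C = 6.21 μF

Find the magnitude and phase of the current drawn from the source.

Step 1 — Angular frequency: ω = 2π·f = 2π·203 = 1275 rad/s.
Step 2 — Component impedances:
  R: Z = R = 2790 Ω
  C: Z = 1/(jωC) = -j/(ω·C) = 0 - j126.3 Ω
Step 3 — Series combination: Z_total = R + C = 2790 - j126.3 Ω = 2793∠-2.6° Ω.
Step 4 — Source phasor: V = 245∠-45.8° V = 170.8 - j175.6 V.
Step 5 — Ohm's law: I = V / Z_total = (170.8 - j175.6) / (2790 - j126.3) = 0.06394 - j0.06006 A.
Step 6 — Convert to polar: |I| = 0.08772 A, ∠I = -43.2°.

I = 0.08772∠-43.2° A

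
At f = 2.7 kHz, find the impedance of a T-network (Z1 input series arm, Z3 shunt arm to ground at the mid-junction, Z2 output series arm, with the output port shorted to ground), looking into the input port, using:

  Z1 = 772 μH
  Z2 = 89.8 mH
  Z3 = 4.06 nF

Step 1 — Angular frequency: ω = 2π·f = 2π·2700 = 1.696e+04 rad/s.
Step 2 — Component impedances:
  Z1: Z = jωL = j·1.696e+04·0.000772 = 0 + j13.1 Ω
  Z2: Z = jωL = j·1.696e+04·0.0898 = 0 + j1523 Ω
  Z3: Z = 1/(jωC) = -j/(ω·C) = 0 - j1.452e+04 Ω
Step 3 — With the output port shorted to ground, the output series arm Z2 runs from the junction to ground; the shunt arm Z3 also runs from the junction to ground. They appear in parallel: Z3 || Z2 = 0 + j1702 Ω.
Step 4 — Series with input arm Z1: Z_in = Z1 + (Z3 || Z2) = 0 + j1715 Ω = 1715∠90.0° Ω.

Z = 0 + j1715 Ω = 1715∠90.0° Ω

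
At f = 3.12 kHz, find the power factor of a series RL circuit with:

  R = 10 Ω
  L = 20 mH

Step 1 — Angular frequency: ω = 2π·f = 2π·3120 = 1.96e+04 rad/s.
Step 2 — Component impedances:
  R: Z = R = 10 Ω
  L: Z = jωL = j·1.96e+04·0.02 = 0 + j392.1 Ω
Step 3 — Series combination: Z_total = R + L = 10 + j392.1 Ω = 392.2∠88.5° Ω.
Step 4 — Power factor: PF = cos(φ) = Re(Z)/|Z| = 10/392.2 = 0.0255.
Step 5 — Type: Im(Z) = 392.1 ⇒ lagging (phase φ = 88.5°).

PF = 0.0255 (lagging, φ = 88.5°)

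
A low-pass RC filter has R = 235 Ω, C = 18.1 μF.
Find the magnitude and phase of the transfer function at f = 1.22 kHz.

Step 1 — Angular frequency: ω = 2π·1220 = 7665 rad/s.
Step 2 — Transfer function: H(jω) = 1/(1 + jωRC).
Step 3 — Denominator: 1 + jωRC = 1 + j·7665·235·1.81e-05 = 1 + j32.61.
Step 4 — H = 0.0009398 - j0.03064.
Step 5 — Magnitude: |H| = 0.03066 (-30.3 dB); phase: φ = -88.2°.

|H| = 0.03066 (-30.3 dB), φ = -88.2°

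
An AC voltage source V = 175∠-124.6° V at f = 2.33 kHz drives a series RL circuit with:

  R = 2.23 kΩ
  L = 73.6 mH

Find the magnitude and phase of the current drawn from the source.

Step 1 — Angular frequency: ω = 2π·f = 2π·2330 = 1.464e+04 rad/s.
Step 2 — Component impedances:
  R: Z = R = 2230 Ω
  L: Z = jωL = j·1.464e+04·0.0736 = 0 + j1077 Ω
Step 3 — Series combination: Z_total = R + L = 2230 + j1077 Ω = 2477∠25.8° Ω.
Step 4 — Source phasor: V = 175∠-124.6° V = -99.37 - j144 V.
Step 5 — Ohm's law: I = V / Z_total = (-99.37 - j144) / (2230 + j1077) = -0.06143 - j0.03491 A.
Step 6 — Convert to polar: |I| = 0.07066 A, ∠I = -150.4°.

I = 0.07066∠-150.4° A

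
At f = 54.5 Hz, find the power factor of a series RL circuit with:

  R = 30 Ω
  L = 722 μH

Step 1 — Angular frequency: ω = 2π·f = 2π·54.5 = 342.4 rad/s.
Step 2 — Component impedances:
  R: Z = R = 30 Ω
  L: Z = jωL = j·342.4·0.000722 = 0 + j0.2472 Ω
Step 3 — Series combination: Z_total = R + L = 30 + j0.2472 Ω = 30∠0.5° Ω.
Step 4 — Power factor: PF = cos(φ) = Re(Z)/|Z| = 30/30 = 1.
Step 5 — Type: Im(Z) = 0.2472 ⇒ lagging (phase φ = 0.5°).

PF = 1 (lagging, φ = 0.5°)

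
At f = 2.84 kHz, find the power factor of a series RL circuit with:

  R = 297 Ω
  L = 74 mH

Step 1 — Angular frequency: ω = 2π·f = 2π·2840 = 1.784e+04 rad/s.
Step 2 — Component impedances:
  R: Z = R = 297 Ω
  L: Z = jωL = j·1.784e+04·0.074 = 0 + j1320 Ω
Step 3 — Series combination: Z_total = R + L = 297 + j1320 Ω = 1353∠77.3° Ω.
Step 4 — Power factor: PF = cos(φ) = Re(Z)/|Z| = 297/1353.5 = 0.2194.
Step 5 — Type: Im(Z) = 1320 ⇒ lagging (phase φ = 77.3°).

PF = 0.2194 (lagging, φ = 77.3°)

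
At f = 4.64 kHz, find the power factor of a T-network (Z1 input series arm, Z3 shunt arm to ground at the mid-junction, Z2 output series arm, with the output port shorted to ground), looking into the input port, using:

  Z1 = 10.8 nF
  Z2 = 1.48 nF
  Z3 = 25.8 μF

Step 1 — Angular frequency: ω = 2π·f = 2π·4640 = 2.915e+04 rad/s.
Step 2 — Component impedances:
  Z1: Z = 1/(jωC) = -j/(ω·C) = 0 - j3176 Ω
  Z2: Z = 1/(jωC) = -j/(ω·C) = 0 - j2.318e+04 Ω
  Z3: Z = 1/(jωC) = -j/(ω·C) = 0 - j1.329 Ω
Step 3 — With the output port shorted to ground, the output series arm Z2 runs from the junction to ground; the shunt arm Z3 also runs from the junction to ground. They appear in parallel: Z3 || Z2 = 0 - j1.329 Ω.
Step 4 — Series with input arm Z1: Z_in = Z1 + (Z3 || Z2) = 0 - j3177 Ω = 3177∠-90.0° Ω.
Step 5 — Power factor: PF = cos(φ) = Re(Z)/|Z| = 0/3177 = 0.
Step 6 — Type: Im(Z) = -3177 ⇒ leading (phase φ = -90.0°).

PF = 0 (leading, φ = -90.0°)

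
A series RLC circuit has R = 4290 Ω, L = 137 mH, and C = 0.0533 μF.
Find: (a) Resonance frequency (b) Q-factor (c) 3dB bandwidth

Step 1 — Resonance: ω₀ = 1/√(LC) = 1/√(0.137·5.33e-08) = 1.17e+04 rad/s.
Step 2 — f₀ = ω₀/(2π) = 1862 Hz.
Step 3 — Series Q: Q = ω₀L/R = 1.17e+04·0.137/4290 = 0.3737.
Step 4 — Bandwidth: Δω = ω₀/Q = 3.131e+04 rad/s; BW = Δω/(2π) = 4984 Hz.

(a) f₀ = 1862 Hz  (b) Q = 0.3737  (c) BW = 4984 Hz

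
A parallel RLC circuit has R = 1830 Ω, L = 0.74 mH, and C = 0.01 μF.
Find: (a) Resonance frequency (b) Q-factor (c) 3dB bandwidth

Step 1 — Resonance: ω₀ = 1/√(LC) = 1/√(0.00074·1e-08) = 3.676e+05 rad/s.
Step 2 — f₀ = ω₀/(2π) = 5.851e+04 Hz.
Step 3 — Parallel Q: Q = R/(ω₀L) = 1830/(3.676e+05·0.00074) = 6.727.
Step 4 — Bandwidth: Δω = ω₀/Q = 5.464e+04 rad/s; BW = Δω/(2π) = 8697 Hz.

(a) f₀ = 5.851e+04 Hz  (b) Q = 6.727  (c) BW = 8697 Hz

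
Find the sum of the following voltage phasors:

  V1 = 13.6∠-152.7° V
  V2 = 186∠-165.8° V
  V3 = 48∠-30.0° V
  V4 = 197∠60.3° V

Step 1 — Convert each phasor to rectangular form:
  V1 = 13.6·(cos(-152.7°) + j·sin(-152.7°)) = -12.09 - j6.238 V
  V2 = 186·(cos(-165.8°) + j·sin(-165.8°)) = -180.3 - j45.63 V
  V3 = 48·(cos(-30.0°) + j·sin(-30.0°)) = 41.57 - j24 V
  V4 = 197·(cos(60.3°) + j·sin(60.3°)) = 97.61 + j171.1 V
Step 2 — Sum components: V_total = -53.23 + j95.26 V.
Step 3 — Convert to polar: |V_total| = 109.1 V, ∠V_total = 119.2°.

V_total = 109.1∠119.2° V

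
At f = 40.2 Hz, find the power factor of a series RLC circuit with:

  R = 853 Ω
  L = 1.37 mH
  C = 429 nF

Step 1 — Angular frequency: ω = 2π·f = 2π·40.2 = 252.6 rad/s.
Step 2 — Component impedances:
  R: Z = R = 853 Ω
  L: Z = jωL = j·252.6·0.00137 = 0 + j0.346 Ω
  C: Z = 1/(jωC) = -j/(ω·C) = 0 - j9229 Ω
Step 3 — Series combination: Z_total = R + L + C = 853 - j9228 Ω = 9268∠-84.7° Ω.
Step 4 — Power factor: PF = cos(φ) = Re(Z)/|Z| = 853/9268 = 0.09204.
Step 5 — Type: Im(Z) = -9228 ⇒ leading (phase φ = -84.7°).

PF = 0.09204 (leading, φ = -84.7°)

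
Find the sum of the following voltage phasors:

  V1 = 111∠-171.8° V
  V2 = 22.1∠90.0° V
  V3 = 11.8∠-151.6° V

Step 1 — Convert each phasor to rectangular form:
  V1 = 111·(cos(-171.8°) + j·sin(-171.8°)) = -109.9 - j15.83 V
  V2 = 22.1·(cos(90.0°) + j·sin(90.0°)) = 0 + j22.1 V
  V3 = 11.8·(cos(-151.6°) + j·sin(-151.6°)) = -10.38 - j5.612 V
Step 2 — Sum components: V_total = -120.2 + j0.6558 V.
Step 3 — Convert to polar: |V_total| = 120.2 V, ∠V_total = 179.7°.

V_total = 120.2∠179.7° V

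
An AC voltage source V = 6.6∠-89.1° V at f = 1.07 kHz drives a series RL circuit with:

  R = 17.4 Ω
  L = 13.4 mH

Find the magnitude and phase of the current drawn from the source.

Step 1 — Angular frequency: ω = 2π·f = 2π·1070 = 6723 rad/s.
Step 2 — Component impedances:
  R: Z = R = 17.4 Ω
  L: Z = jωL = j·6723·0.0134 = 0 + j90.09 Ω
Step 3 — Series combination: Z_total = R + L = 17.4 + j90.09 Ω = 91.75∠79.1° Ω.
Step 4 — Source phasor: V = 6.6∠-89.1° V = 0.1037 - j6.599 V.
Step 5 — Ohm's law: I = V / Z_total = (0.1037 - j6.599) / (17.4 + j90.09) = -0.0704 - j0.01475 A.
Step 6 — Convert to polar: |I| = 0.07193 A, ∠I = -168.2°.

I = 0.07193∠-168.2° A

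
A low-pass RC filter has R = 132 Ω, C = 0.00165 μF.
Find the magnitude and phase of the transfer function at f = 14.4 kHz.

Step 1 — Angular frequency: ω = 2π·1.44e+04 = 9.048e+04 rad/s.
Step 2 — Transfer function: H(jω) = 1/(1 + jωRC).
Step 3 — Denominator: 1 + jωRC = 1 + j·9.048e+04·132·1.65e-09 = 1 + j0.01971.
Step 4 — H = 0.9996 - j0.0197.
Step 5 — Magnitude: |H| = 0.9998 (-0.0 dB); phase: φ = -1.1°.

|H| = 0.9998 (-0.0 dB), φ = -1.1°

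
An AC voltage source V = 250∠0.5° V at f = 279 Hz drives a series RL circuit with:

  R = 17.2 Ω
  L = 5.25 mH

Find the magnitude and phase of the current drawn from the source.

Step 1 — Angular frequency: ω = 2π·f = 2π·279 = 1753 rad/s.
Step 2 — Component impedances:
  R: Z = R = 17.2 Ω
  L: Z = jωL = j·1753·0.00525 = 0 + j9.203 Ω
Step 3 — Series combination: Z_total = R + L = 17.2 + j9.203 Ω = 19.51∠28.2° Ω.
Step 4 — Source phasor: V = 250∠0.5° V = 250 + j2.182 V.
Step 5 — Ohm's law: I = V / Z_total = (250 + j2.182) / (17.2 + j9.203) = 11.35 - j5.947 A.
Step 6 — Convert to polar: |I| = 12.82 A, ∠I = -27.7°.

I = 12.82∠-27.7° A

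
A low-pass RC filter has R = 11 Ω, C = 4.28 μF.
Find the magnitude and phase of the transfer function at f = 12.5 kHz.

Step 1 — Angular frequency: ω = 2π·1.25e+04 = 7.854e+04 rad/s.
Step 2 — Transfer function: H(jω) = 1/(1 + jωRC).
Step 3 — Denominator: 1 + jωRC = 1 + j·7.854e+04·11·4.28e-06 = 1 + j3.698.
Step 4 — H = 0.06815 - j0.252.
Step 5 — Magnitude: |H| = 0.2611 (-11.7 dB); phase: φ = -74.9°.

|H| = 0.2611 (-11.7 dB), φ = -74.9°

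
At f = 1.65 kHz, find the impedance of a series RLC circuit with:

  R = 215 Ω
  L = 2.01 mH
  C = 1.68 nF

Step 1 — Angular frequency: ω = 2π·f = 2π·1650 = 1.037e+04 rad/s.
Step 2 — Component impedances:
  R: Z = R = 215 Ω
  L: Z = jωL = j·1.037e+04·0.00201 = 0 + j20.84 Ω
  C: Z = 1/(jωC) = -j/(ω·C) = 0 - j5.742e+04 Ω
Step 3 — Series combination: Z_total = R + L + C = 215 - j5.739e+04 Ω = 5.739e+04∠-89.8° Ω.

Z = 215 - j5.739e+04 Ω = 5.739e+04∠-89.8° Ω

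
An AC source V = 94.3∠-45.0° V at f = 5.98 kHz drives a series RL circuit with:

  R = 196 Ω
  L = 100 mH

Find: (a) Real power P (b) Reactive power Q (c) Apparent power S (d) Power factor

Step 1 — Angular frequency: ω = 2π·f = 2π·5980 = 3.757e+04 rad/s.
Step 2 — Component impedances:
  R: Z = R = 196 Ω
  L: Z = jωL = j·3.757e+04·0.1 = 0 + j3757 Ω
Step 3 — Series combination: Z_total = R + L = 196 + j3757 Ω = 3762∠87.0° Ω.
Step 4 — Source phasor: V = 94.3∠-45.0° V = 66.68 - j66.68 V.
Step 5 — Current: I = V / Z = -0.01678 - j0.01862 A = 0.02506∠-132.0° A.
Step 6 — Complex power: S = V·I* = 0.1231 + j2.36 VA.
Step 7 — Real power: P = Re(S) = 0.1231 W.
Step 8 — Reactive power: Q = Im(S) = 2.36 VAR.
Step 9 — Apparent power: |S| = 2.363 VA.
Step 10 — Power factor: PF = P/|S| = 0.05209 (lagging).

(a) P = 0.1231 W  (b) Q = 2.36 VAR  (c) S = 2.363 VA  (d) PF = 0.05209 (lagging)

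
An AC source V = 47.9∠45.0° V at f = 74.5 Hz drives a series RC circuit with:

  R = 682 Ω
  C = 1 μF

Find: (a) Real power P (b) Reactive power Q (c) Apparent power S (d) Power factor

Step 1 — Angular frequency: ω = 2π·f = 2π·74.5 = 468.1 rad/s.
Step 2 — Component impedances:
  R: Z = R = 682 Ω
  C: Z = 1/(jωC) = -j/(ω·C) = 0 - j2136 Ω
Step 3 — Series combination: Z_total = R + C = 682 - j2136 Ω = 2243∠-72.3° Ω.
Step 4 — Source phasor: V = 47.9∠45.0° V = 33.87 + j33.87 V.
Step 5 — Current: I = V / Z = -0.009795 + j0.01898 A = 0.02136∠117.3° A.
Step 6 — Complex power: S = V·I* = 0.3112 - j0.9747 VA.
Step 7 — Real power: P = Re(S) = 0.3112 W.
Step 8 — Reactive power: Q = Im(S) = -0.9747 VAR.
Step 9 — Apparent power: |S| = 1.023 VA.
Step 10 — Power factor: PF = P/|S| = 0.3041 (leading).

(a) P = 0.3112 W  (b) Q = -0.9747 VAR  (c) S = 1.023 VA  (d) PF = 0.3041 (leading)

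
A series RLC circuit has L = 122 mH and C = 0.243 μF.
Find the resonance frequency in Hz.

Step 1 — Resonance condition Im(Z)=0 gives ω₀ = 1/√(LC).
Step 2 — ω₀ = 1/√(0.122·2.43e-07) = 5808 rad/s.
Step 3 — f₀ = ω₀/(2π) = 924.4 Hz.

f₀ = 924.4 Hz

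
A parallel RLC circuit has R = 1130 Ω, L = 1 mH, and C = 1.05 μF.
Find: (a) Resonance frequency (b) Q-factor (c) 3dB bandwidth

Step 1 — Resonance: ω₀ = 1/√(LC) = 1/√(0.001·1.05e-06) = 3.086e+04 rad/s.
Step 2 — f₀ = ω₀/(2π) = 4912 Hz.
Step 3 — Parallel Q: Q = R/(ω₀L) = 1130/(3.086e+04·0.001) = 36.62.
Step 4 — Bandwidth: Δω = ω₀/Q = 842.8 rad/s; BW = Δω/(2π) = 134.1 Hz.

(a) f₀ = 4912 Hz  (b) Q = 36.62  (c) BW = 134.1 Hz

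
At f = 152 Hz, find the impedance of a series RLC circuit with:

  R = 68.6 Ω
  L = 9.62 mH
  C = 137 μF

Step 1 — Angular frequency: ω = 2π·f = 2π·152 = 955 rad/s.
Step 2 — Component impedances:
  R: Z = R = 68.6 Ω
  L: Z = jωL = j·955·0.00962 = 0 + j9.188 Ω
  C: Z = 1/(jωC) = -j/(ω·C) = 0 - j7.643 Ω
Step 3 — Series combination: Z_total = R + L + C = 68.6 + j1.545 Ω = 68.62∠1.3° Ω.

Z = 68.6 + j1.545 Ω = 68.62∠1.3° Ω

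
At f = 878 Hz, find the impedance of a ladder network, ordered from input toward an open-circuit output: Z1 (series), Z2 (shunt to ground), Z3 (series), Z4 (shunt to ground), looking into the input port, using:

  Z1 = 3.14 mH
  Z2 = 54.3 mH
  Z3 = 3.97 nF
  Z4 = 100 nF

Step 1 — Angular frequency: ω = 2π·f = 2π·878 = 5517 rad/s.
Step 2 — Component impedances:
  Z1: Z = jωL = j·5517·0.00314 = 0 + j17.32 Ω
  Z2: Z = jωL = j·5517·0.0543 = 0 + j299.6 Ω
  Z3: Z = 1/(jωC) = -j/(ω·C) = 0 - j4.566e+04 Ω
  Z4: Z = 1/(jωC) = -j/(ω·C) = 0 - j1813 Ω
Step 3 — Ladder network (open output): work backward from the far end, alternating series and parallel combinations. Z_in = 0 + j318.8 Ω = 318.8∠90.0° Ω.

Z = 0 + j318.8 Ω = 318.8∠90.0° Ω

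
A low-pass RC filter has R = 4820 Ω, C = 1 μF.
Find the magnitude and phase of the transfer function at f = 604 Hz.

Step 1 — Angular frequency: ω = 2π·604 = 3795 rad/s.
Step 2 — Transfer function: H(jω) = 1/(1 + jωRC).
Step 3 — Denominator: 1 + jωRC = 1 + j·3795·4820·1e-06 = 1 + j18.29.
Step 4 — H = 0.00298 - j0.05451.
Step 5 — Magnitude: |H| = 0.05459 (-25.3 dB); phase: φ = -86.9°.

|H| = 0.05459 (-25.3 dB), φ = -86.9°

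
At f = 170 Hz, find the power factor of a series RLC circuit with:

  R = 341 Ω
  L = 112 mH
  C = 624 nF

Step 1 — Angular frequency: ω = 2π·f = 2π·170 = 1068 rad/s.
Step 2 — Component impedances:
  R: Z = R = 341 Ω
  L: Z = jωL = j·1068·0.112 = 0 + j119.6 Ω
  C: Z = 1/(jωC) = -j/(ω·C) = 0 - j1500 Ω
Step 3 — Series combination: Z_total = R + L + C = 341 - j1381 Ω = 1422∠-76.1° Ω.
Step 4 — Power factor: PF = cos(φ) = Re(Z)/|Z| = 341/1422 = 0.2398.
Step 5 — Type: Im(Z) = -1381 ⇒ leading (phase φ = -76.1°).

PF = 0.2398 (leading, φ = -76.1°)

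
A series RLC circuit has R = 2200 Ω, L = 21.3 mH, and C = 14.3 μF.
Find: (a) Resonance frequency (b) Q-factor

Step 1 — Resonance condition Im(Z)=0 gives ω₀ = 1/√(LC).
Step 2 — ω₀ = 1/√(0.0213·1.43e-05) = 1812 rad/s.
Step 3 — f₀ = ω₀/(2π) = 288.4 Hz.
Step 4 — Series Q: Q = ω₀L/R = 1812·0.0213/2200 = 0.01754.

(a) f₀ = 288.4 Hz  (b) Q = 0.01754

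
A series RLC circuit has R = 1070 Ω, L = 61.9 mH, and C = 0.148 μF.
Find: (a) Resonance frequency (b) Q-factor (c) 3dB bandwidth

Step 1 — Resonance condition Im(Z)=0 gives ω₀ = 1/√(LC).
Step 2 — ω₀ = 1/√(0.0619·1.48e-07) = 1.045e+04 rad/s.
Step 3 — f₀ = ω₀/(2π) = 1663 Hz.
Step 4 — Series Q: Q = ω₀L/R = 1.045e+04·0.0619/1070 = 0.6044.
Step 5 — 3dB bandwidth: Δω = ω₀/Q = 1.729e+04 rad/s; BW = Δω/(2π) = 2751 Hz.

(a) f₀ = 1663 Hz  (b) Q = 0.6044  (c) BW = 2751 Hz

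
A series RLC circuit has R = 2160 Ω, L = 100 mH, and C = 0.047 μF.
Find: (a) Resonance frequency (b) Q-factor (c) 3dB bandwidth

Step 1 — Resonance: ω₀ = 1/√(LC) = 1/√(0.1·4.7e-08) = 1.459e+04 rad/s.
Step 2 — f₀ = ω₀/(2π) = 2322 Hz.
Step 3 — Series Q: Q = ω₀L/R = 1.459e+04·0.1/2160 = 0.6753.
Step 4 — Bandwidth: Δω = ω₀/Q = 2.16e+04 rad/s; BW = Δω/(2π) = 3438 Hz.

(a) f₀ = 2322 Hz  (b) Q = 0.6753  (c) BW = 3438 Hz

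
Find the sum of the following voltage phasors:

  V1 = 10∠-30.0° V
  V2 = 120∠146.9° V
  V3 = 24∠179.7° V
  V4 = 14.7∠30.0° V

Step 1 — Convert each phasor to rectangular form:
  V1 = 10·(cos(-30.0°) + j·sin(-30.0°)) = 8.66 - j5 V
  V2 = 120·(cos(146.9°) + j·sin(146.9°)) = -100.5 + j65.53 V
  V3 = 24·(cos(179.7°) + j·sin(179.7°)) = -24 + j0.1257 V
  V4 = 14.7·(cos(30.0°) + j·sin(30.0°)) = 12.73 + j7.35 V
Step 2 — Sum components: V_total = -103.1 + j68.01 V.
Step 3 — Convert to polar: |V_total| = 123.5 V, ∠V_total = 146.6°.

V_total = 123.5∠146.6° V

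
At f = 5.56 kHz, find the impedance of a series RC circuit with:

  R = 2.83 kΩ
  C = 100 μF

Step 1 — Angular frequency: ω = 2π·f = 2π·5560 = 3.493e+04 rad/s.
Step 2 — Component impedances:
  R: Z = R = 2830 Ω
  C: Z = 1/(jωC) = -j/(ω·C) = 0 - j0.2862 Ω
Step 3 — Series combination: Z_total = R + C = 2830 - j0.2862 Ω = 2830∠-0.0° Ω.

Z = 2830 - j0.2862 Ω = 2830∠-0.0° Ω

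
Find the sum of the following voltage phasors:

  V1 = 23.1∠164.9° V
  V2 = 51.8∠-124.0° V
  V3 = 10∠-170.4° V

Step 1 — Convert each phasor to rectangular form:
  V1 = 23.1·(cos(164.9°) + j·sin(164.9°)) = -22.3 + j6.018 V
  V2 = 51.8·(cos(-124.0°) + j·sin(-124.0°)) = -28.97 - j42.94 V
  V3 = 10·(cos(-170.4°) + j·sin(-170.4°)) = -9.86 - j1.668 V
Step 2 — Sum components: V_total = -61.13 - j38.59 V.
Step 3 — Convert to polar: |V_total| = 72.29 V, ∠V_total = -147.7°.

V_total = 72.29∠-147.7° V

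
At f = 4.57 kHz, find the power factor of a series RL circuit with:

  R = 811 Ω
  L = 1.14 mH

Step 1 — Angular frequency: ω = 2π·f = 2π·4570 = 2.871e+04 rad/s.
Step 2 — Component impedances:
  R: Z = R = 811 Ω
  L: Z = jωL = j·2.871e+04·0.00114 = 0 + j32.73 Ω
Step 3 — Series combination: Z_total = R + L = 811 + j32.73 Ω = 811.7∠2.3° Ω.
Step 4 — Power factor: PF = cos(φ) = Re(Z)/|Z| = 811/811.66 = 0.9992.
Step 5 — Type: Im(Z) = 32.73 ⇒ lagging (phase φ = 2.3°).

PF = 0.9992 (lagging, φ = 2.3°)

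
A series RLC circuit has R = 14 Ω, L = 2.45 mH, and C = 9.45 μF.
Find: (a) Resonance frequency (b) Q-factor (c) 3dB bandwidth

Step 1 — Resonance: ω₀ = 1/√(LC) = 1/√(0.00245·9.45e-06) = 6572 rad/s.
Step 2 — f₀ = ω₀/(2π) = 1046 Hz.
Step 3 — Series Q: Q = ω₀L/R = 6572·0.00245/14 = 1.15.
Step 4 — Bandwidth: Δω = ω₀/Q = 5714 rad/s; BW = Δω/(2π) = 909.5 Hz.

(a) f₀ = 1046 Hz  (b) Q = 1.15  (c) BW = 909.5 Hz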